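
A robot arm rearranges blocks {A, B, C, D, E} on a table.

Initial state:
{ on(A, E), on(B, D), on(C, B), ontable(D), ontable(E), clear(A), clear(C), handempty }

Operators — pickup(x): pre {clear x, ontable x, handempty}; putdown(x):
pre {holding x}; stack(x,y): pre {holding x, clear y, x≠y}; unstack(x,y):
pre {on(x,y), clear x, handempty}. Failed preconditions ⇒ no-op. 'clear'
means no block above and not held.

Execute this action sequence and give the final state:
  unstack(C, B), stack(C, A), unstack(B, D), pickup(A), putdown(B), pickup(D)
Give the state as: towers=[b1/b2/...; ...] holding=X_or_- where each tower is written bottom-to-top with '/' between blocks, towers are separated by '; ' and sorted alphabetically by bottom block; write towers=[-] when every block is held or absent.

towers=[B; E/A/C] holding=D

step 1 (unstack(C, B)): towers=[D/B; E/A] holding=C
step 2 (stack(C, A)): towers=[D/B; E/A/C] holding=-
step 3 (unstack(B, D)): towers=[D; E/A/C] holding=B
step 4 (pickup(A)) [no-op]: towers=[D; E/A/C] holding=B
step 5 (putdown(B)): towers=[B; D; E/A/C] holding=-
step 6 (pickup(D)): towers=[B; E/A/C] holding=D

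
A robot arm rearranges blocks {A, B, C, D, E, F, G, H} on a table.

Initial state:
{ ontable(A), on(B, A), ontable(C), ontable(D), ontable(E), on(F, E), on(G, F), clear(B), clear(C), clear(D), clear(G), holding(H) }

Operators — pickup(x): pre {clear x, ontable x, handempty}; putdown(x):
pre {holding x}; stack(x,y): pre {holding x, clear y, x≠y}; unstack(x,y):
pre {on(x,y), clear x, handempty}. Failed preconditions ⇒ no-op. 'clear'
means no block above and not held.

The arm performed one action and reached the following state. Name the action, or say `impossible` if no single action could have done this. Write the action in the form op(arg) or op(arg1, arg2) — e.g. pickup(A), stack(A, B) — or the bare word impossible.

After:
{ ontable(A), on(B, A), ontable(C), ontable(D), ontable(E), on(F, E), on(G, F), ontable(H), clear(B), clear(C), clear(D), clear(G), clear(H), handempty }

target: towers=[A/B; C; D; E/F/G; H] holding=-
        putdown(H) → towers=[A/B; C; D; E/F/G; H] holding=-  ← match
       stack(H, G) → towers=[A/B; C; D; E/F/G/H] holding=-
       stack(H, B) → towers=[A/B/H; C; D; E/F/G] holding=-
       stack(H, D) → towers=[A/B; C; D/H; E/F/G] holding=-
       stack(H, C) → towers=[A/B; C/H; D; E/F/G] holding=-

putdown(H)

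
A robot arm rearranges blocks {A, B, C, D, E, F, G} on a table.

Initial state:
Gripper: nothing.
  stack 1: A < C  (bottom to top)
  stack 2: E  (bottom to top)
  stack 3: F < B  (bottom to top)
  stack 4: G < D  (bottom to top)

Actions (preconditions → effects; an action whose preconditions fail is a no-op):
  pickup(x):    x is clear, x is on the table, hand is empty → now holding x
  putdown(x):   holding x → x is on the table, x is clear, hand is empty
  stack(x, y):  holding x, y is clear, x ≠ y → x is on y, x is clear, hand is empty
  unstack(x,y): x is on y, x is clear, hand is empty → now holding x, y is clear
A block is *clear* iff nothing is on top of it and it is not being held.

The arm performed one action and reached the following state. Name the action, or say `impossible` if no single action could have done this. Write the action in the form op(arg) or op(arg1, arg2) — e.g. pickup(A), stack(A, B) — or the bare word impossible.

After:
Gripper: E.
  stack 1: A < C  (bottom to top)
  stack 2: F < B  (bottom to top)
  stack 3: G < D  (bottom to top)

pickup(E)

target: towers=[A/C; F/B; G/D] holding=E
     unstack(B, F) → towers=[A/C; E; F; G/D] holding=B
     unstack(D, G) → towers=[A/C; E; F/B; G] holding=D
         pickup(E) → towers=[A/C; F/B; G/D] holding=E  ← match
     unstack(C, A) → towers=[A; E; F/B; G/D] holding=C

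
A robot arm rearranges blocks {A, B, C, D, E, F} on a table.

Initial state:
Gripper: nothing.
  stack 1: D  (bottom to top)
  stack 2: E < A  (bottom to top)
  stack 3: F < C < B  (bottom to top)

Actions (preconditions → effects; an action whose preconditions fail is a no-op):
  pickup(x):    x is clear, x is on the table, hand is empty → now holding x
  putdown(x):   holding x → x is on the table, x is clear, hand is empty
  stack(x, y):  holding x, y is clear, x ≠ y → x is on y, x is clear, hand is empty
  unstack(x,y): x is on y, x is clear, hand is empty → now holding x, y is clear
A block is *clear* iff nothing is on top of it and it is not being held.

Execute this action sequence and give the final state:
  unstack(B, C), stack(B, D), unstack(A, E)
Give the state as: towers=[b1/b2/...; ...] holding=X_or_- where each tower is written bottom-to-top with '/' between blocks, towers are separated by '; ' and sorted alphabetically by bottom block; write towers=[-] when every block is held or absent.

towers=[D/B; E; F/C] holding=A

step 1 (unstack(B, C)): towers=[D; E/A; F/C] holding=B
step 2 (stack(B, D)): towers=[D/B; E/A; F/C] holding=-
step 3 (unstack(A, E)): towers=[D/B; E; F/C] holding=A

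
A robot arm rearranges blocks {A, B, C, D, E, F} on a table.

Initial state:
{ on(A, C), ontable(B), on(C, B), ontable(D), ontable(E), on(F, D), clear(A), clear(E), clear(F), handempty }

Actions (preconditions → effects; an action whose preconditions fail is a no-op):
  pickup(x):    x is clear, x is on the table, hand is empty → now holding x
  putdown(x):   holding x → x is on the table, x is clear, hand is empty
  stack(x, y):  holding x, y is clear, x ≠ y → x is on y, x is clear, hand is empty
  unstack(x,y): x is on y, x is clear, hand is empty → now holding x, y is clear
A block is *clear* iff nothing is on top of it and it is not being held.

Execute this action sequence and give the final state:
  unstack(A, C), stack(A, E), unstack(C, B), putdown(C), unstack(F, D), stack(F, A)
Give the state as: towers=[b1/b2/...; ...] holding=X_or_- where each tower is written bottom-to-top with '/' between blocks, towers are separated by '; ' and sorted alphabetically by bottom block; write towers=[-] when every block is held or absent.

towers=[B; C; D; E/A/F] holding=-

step 1 (unstack(A, C)): towers=[B/C; D/F; E] holding=A
step 2 (stack(A, E)): towers=[B/C; D/F; E/A] holding=-
step 3 (unstack(C, B)): towers=[B; D/F; E/A] holding=C
step 4 (putdown(C)): towers=[B; C; D/F; E/A] holding=-
step 5 (unstack(F, D)): towers=[B; C; D; E/A] holding=F
step 6 (stack(F, A)): towers=[B; C; D; E/A/F] holding=-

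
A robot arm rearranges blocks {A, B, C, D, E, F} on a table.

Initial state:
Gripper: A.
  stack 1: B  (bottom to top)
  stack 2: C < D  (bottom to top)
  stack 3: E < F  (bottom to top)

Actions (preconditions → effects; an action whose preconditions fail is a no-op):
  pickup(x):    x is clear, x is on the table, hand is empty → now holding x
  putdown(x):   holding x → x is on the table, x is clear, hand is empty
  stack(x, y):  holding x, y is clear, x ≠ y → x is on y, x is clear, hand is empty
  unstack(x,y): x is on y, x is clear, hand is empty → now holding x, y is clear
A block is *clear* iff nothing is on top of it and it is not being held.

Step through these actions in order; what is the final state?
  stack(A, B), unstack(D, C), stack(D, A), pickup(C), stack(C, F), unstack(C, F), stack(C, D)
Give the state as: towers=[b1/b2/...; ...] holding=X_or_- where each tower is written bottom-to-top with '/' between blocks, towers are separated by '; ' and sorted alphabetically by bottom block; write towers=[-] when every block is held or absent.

towers=[B/A/D/C; E/F] holding=-

step 1 (stack(A, B)): towers=[B/A; C/D; E/F] holding=-
step 2 (unstack(D, C)): towers=[B/A; C; E/F] holding=D
step 3 (stack(D, A)): towers=[B/A/D; C; E/F] holding=-
step 4 (pickup(C)): towers=[B/A/D; E/F] holding=C
step 5 (stack(C, F)): towers=[B/A/D; E/F/C] holding=-
step 6 (unstack(C, F)): towers=[B/A/D; E/F] holding=C
step 7 (stack(C, D)): towers=[B/A/D/C; E/F] holding=-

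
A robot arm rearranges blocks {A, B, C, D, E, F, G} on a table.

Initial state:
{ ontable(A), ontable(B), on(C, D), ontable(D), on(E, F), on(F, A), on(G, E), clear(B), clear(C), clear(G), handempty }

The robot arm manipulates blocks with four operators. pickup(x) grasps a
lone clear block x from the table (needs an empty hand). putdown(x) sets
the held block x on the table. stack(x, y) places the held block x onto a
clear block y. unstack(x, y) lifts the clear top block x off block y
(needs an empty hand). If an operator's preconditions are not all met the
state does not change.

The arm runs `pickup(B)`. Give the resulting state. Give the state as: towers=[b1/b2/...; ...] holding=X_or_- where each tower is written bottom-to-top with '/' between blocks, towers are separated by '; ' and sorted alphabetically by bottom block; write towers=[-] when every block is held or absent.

before: towers=[A/F/E/G; B; D/C] holding=-
pre[pickup(B)]: clear(B) ok, ontable(B) ok, handempty ok
all met → apply pickup(B)
after:  towers=[A/F/E/G; D/C] holding=B

towers=[A/F/E/G; D/C] holding=B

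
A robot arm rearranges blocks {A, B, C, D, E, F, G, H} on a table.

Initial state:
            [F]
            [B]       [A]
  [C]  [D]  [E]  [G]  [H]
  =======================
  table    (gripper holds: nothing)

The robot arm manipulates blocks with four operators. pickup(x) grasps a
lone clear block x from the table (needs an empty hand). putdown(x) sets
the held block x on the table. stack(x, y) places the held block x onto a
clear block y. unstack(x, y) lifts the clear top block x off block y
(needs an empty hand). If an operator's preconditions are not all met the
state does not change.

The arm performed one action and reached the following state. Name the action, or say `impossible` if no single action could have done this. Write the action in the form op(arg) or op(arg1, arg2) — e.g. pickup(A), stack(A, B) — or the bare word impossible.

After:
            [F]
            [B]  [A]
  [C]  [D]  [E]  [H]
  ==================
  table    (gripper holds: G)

target: towers=[C; D; E/B/F; H/A] holding=G
         pickup(G) → towers=[C; D; E/B/F; H/A] holding=G  ← match
     unstack(A, H) → towers=[C; D; E/B/F; G; H] holding=A
     unstack(F, B) → towers=[C; D; E/B; G; H/A] holding=F
         pickup(D) → towers=[C; E/B/F; G; H/A] holding=D
         pickup(C) → towers=[D; E/B/F; G; H/A] holding=C

pickup(G)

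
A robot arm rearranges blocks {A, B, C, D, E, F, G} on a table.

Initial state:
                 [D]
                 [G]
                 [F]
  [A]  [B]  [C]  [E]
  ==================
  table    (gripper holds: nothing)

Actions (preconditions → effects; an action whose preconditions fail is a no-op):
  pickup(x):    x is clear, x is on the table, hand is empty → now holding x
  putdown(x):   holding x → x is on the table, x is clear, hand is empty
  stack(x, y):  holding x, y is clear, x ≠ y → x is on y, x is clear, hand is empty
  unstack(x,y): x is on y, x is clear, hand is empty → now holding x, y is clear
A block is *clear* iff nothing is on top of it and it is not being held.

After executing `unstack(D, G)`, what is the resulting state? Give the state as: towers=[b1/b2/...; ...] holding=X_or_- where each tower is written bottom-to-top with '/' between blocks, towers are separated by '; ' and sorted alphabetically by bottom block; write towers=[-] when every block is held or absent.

before: towers=[A; B; C; E/F/G/D] holding=-
pre[unstack(D, G)]: on(D,G) ok, clear(D) ok, handempty ok
all met → apply unstack(D, G)
after:  towers=[A; B; C; E/F/G] holding=D

towers=[A; B; C; E/F/G] holding=D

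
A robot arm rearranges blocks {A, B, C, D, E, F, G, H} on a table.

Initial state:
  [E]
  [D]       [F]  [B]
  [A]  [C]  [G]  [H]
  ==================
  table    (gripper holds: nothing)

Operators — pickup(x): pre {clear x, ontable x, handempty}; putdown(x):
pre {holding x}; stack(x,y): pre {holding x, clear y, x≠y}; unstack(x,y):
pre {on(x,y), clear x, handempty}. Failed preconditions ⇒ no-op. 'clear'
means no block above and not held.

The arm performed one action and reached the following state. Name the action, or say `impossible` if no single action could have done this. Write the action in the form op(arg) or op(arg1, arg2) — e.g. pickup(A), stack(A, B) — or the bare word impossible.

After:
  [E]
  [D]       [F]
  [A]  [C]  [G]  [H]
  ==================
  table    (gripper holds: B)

unstack(B, H)

target: towers=[A/D/E; C; G/F; H] holding=B
     unstack(E, D) → towers=[A/D; C; G/F; H/B] holding=E
     unstack(B, H) → towers=[A/D/E; C; G/F; H] holding=B  ← match
     unstack(F, G) → towers=[A/D/E; C; G; H/B] holding=F
         pickup(C) → towers=[A/D/E; G/F; H/B] holding=C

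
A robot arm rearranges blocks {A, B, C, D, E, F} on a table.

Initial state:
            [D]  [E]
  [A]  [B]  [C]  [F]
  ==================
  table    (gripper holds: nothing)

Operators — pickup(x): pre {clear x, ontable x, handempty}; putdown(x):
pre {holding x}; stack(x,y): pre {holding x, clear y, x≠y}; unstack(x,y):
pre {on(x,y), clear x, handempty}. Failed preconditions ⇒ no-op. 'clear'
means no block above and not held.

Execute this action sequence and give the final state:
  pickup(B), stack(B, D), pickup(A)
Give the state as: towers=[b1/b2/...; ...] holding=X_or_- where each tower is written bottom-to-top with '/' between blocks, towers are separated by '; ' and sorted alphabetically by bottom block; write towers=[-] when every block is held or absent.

towers=[C/D/B; F/E] holding=A

step 1 (pickup(B)): towers=[A; C/D; F/E] holding=B
step 2 (stack(B, D)): towers=[A; C/D/B; F/E] holding=-
step 3 (pickup(A)): towers=[C/D/B; F/E] holding=A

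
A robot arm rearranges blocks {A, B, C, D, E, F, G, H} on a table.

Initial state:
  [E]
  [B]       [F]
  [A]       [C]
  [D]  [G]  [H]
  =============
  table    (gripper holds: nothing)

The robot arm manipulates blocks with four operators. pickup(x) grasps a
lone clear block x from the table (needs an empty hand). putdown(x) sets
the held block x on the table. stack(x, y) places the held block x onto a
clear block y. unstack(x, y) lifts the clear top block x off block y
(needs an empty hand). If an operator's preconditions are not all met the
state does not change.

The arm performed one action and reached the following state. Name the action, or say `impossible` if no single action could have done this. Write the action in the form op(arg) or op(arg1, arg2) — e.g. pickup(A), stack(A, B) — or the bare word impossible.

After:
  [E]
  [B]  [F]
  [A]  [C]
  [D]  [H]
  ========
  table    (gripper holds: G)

pickup(G)

target: towers=[D/A/B/E; H/C/F] holding=G
         pickup(G) → towers=[D/A/B/E; H/C/F] holding=G  ← match
     unstack(E, B) → towers=[D/A/B; G; H/C/F] holding=E
     unstack(F, C) → towers=[D/A/B/E; G; H/C] holding=F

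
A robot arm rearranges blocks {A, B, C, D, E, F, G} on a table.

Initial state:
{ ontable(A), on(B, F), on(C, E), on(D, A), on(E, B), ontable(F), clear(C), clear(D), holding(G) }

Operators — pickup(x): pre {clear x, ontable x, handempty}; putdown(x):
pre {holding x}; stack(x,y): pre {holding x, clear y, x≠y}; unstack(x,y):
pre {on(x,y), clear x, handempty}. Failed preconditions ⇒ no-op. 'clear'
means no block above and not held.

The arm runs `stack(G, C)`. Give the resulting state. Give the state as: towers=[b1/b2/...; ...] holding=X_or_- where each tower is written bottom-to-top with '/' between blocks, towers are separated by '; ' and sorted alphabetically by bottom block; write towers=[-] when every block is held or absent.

before: towers=[A/D; F/B/E/C] holding=G
pre[stack(G, C)]: holding(G) yes, clear(C) yes, G≠C yes
all met → apply stack(G, C)
after:  towers=[A/D; F/B/E/C/G] holding=-

towers=[A/D; F/B/E/C/G] holding=-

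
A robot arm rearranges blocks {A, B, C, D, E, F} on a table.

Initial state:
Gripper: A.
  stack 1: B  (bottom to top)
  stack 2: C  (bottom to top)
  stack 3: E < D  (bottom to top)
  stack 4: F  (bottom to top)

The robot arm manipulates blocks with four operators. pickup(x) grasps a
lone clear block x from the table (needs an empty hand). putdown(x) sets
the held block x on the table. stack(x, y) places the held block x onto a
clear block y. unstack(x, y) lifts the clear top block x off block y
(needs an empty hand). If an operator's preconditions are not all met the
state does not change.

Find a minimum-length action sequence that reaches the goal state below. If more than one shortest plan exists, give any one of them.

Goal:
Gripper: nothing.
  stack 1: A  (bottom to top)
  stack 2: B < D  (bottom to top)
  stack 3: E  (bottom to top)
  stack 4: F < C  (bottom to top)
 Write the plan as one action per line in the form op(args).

step 1 (putdown(A)): towers=[A; B; C; E/D; F] holding=-
step 2 (unstack(D, E)): towers=[A; B; C; E; F] holding=D
step 3 (stack(D, B)): towers=[A; B/D; C; E; F] holding=-
step 4 (pickup(C)): towers=[A; B/D; E; F] holding=C
step 5 (stack(C, F)): towers=[A; B/D; E; F/C] holding=-
goal check: towers=[A; B/D; E; F/C] holding=- — reached (length 5, optimal by BFS)

putdown(A)
unstack(D, E)
stack(D, B)
pickup(C)
stack(C, F)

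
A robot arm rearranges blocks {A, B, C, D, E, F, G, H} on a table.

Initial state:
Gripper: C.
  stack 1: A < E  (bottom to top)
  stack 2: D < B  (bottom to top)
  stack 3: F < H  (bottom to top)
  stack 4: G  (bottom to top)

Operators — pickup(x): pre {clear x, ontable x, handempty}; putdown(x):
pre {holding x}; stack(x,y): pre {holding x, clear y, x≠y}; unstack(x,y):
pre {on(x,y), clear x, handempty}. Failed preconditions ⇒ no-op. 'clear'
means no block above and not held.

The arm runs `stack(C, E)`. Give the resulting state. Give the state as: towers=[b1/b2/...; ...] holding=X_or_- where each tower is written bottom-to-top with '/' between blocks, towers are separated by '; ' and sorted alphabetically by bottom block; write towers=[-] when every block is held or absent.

towers=[A/E/C; D/B; F/H; G] holding=-

before: towers=[A/E; D/B; F/H; G] holding=C
pre[stack(C, E)]: holding(C) ✓, clear(E) ✓, C≠E ✓
all met → apply stack(C, E)
after:  towers=[A/E/C; D/B; F/H; G] holding=-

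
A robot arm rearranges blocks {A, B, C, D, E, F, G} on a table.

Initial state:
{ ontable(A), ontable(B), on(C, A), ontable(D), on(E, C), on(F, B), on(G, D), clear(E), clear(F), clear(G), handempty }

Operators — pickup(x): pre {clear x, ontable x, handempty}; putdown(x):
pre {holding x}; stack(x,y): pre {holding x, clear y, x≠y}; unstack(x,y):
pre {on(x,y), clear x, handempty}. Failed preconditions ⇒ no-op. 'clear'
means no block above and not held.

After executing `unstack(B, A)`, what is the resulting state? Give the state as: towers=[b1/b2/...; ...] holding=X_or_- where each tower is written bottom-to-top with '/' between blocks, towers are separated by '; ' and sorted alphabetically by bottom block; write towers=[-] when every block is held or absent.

towers=[A/C/E; B/F; D/G] holding=-

before: towers=[A/C/E; B/F; D/G] holding=-
pre[unstack(B, A)]: on(B,A) no, clear(B) no, handempty yes
on(B,A), clear(B) unmet → unstack(B, A) is a no-op
after:  towers=[A/C/E; B/F; D/G] holding=-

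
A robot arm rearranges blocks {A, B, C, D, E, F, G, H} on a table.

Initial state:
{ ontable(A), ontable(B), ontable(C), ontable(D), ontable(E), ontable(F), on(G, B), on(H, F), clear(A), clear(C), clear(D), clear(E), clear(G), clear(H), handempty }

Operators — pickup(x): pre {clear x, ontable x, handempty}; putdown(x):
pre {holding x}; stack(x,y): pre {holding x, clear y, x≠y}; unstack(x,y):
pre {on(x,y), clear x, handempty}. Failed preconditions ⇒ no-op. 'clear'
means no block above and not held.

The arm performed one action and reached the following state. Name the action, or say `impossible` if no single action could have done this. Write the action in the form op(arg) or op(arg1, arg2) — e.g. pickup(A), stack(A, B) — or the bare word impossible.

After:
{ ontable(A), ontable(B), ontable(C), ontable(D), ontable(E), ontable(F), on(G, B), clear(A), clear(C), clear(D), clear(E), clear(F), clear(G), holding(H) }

unstack(H, F)

target: towers=[A; B/G; C; D; E; F] holding=H
     unstack(G, B) → towers=[A; B; C; D; E; F/H] holding=G
         pickup(A) → towers=[B/G; C; D; E; F/H] holding=A
         pickup(E) → towers=[A; B/G; C; D; F/H] holding=E
     unstack(H, F) → towers=[A; B/G; C; D; E; F] holding=H  ← match
         pickup(D) → towers=[A; B/G; C; E; F/H] holding=D
         pickup(C) → towers=[A; B/G; D; E; F/H] holding=C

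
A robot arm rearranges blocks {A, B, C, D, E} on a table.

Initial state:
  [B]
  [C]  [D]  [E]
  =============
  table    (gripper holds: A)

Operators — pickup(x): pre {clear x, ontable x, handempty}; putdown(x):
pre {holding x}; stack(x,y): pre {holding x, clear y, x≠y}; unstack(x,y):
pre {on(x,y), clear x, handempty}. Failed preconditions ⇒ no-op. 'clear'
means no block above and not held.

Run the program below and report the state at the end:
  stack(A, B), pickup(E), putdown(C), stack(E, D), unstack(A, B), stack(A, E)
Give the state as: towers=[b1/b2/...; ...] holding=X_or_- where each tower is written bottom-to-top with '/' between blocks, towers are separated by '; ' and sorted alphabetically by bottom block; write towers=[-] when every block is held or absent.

towers=[C/B; D/E/A] holding=-

step 1 (stack(A, B)): towers=[C/B/A; D; E] holding=-
step 2 (pickup(E)): towers=[C/B/A; D] holding=E
step 3 (putdown(C)) [no-op]: towers=[C/B/A; D] holding=E
step 4 (stack(E, D)): towers=[C/B/A; D/E] holding=-
step 5 (unstack(A, B)): towers=[C/B; D/E] holding=A
step 6 (stack(A, E)): towers=[C/B; D/E/A] holding=-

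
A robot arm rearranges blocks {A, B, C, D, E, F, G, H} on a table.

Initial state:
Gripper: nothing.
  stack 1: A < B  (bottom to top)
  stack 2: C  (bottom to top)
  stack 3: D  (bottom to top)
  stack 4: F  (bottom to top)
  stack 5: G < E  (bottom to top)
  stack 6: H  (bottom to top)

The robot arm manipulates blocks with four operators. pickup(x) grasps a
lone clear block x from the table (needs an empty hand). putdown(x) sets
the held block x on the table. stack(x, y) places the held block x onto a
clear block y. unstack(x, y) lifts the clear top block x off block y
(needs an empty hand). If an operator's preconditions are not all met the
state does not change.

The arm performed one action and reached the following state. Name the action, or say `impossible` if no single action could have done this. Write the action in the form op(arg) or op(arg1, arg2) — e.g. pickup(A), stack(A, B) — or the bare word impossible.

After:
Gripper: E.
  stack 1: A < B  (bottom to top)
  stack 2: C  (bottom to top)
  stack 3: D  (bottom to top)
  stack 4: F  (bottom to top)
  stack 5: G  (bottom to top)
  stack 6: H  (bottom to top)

target: towers=[A/B; C; D; F; G; H] holding=E
     unstack(E, G) → towers=[A/B; C; D; F; G; H] holding=E  ← match
         pickup(H) → towers=[A/B; C; D; F; G/E] holding=H
     unstack(B, A) → towers=[A; C; D; F; G/E; H] holding=B
         pickup(F) → towers=[A/B; C; D; G/E; H] holding=F
         pickup(D) → towers=[A/B; C; F; G/E; H] holding=D
         pickup(C) → towers=[A/B; D; F; G/E; H] holding=C

unstack(E, G)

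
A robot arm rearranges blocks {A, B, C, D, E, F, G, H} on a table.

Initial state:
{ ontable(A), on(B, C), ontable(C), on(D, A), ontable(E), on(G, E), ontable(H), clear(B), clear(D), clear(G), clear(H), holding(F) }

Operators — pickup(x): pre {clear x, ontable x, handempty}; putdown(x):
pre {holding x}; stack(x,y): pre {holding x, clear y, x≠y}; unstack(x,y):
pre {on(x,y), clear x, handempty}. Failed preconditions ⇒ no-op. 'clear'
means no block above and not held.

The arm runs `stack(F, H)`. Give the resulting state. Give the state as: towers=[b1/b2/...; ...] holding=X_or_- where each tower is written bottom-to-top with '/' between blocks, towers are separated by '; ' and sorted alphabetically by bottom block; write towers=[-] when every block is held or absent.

before: towers=[A/D; C/B; E/G; H] holding=F
pre[stack(F, H)]: holding(F) yes, clear(H) yes, F≠H yes
all met → apply stack(F, H)
after:  towers=[A/D; C/B; E/G; H/F] holding=-

towers=[A/D; C/B; E/G; H/F] holding=-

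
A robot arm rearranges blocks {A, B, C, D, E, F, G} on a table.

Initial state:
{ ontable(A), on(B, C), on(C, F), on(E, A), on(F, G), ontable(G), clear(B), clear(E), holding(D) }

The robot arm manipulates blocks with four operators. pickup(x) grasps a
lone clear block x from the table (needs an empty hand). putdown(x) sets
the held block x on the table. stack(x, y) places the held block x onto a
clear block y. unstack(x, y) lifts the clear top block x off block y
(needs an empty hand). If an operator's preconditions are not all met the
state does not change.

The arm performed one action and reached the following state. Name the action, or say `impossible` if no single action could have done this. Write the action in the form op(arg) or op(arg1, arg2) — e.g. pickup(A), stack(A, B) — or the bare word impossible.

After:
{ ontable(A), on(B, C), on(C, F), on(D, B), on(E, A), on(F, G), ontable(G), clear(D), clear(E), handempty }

stack(D, B)

target: towers=[A/E; G/F/C/B/D] holding=-
        putdown(D) → towers=[A/E; D; G/F/C/B] holding=-
       stack(D, B) → towers=[A/E; G/F/C/B/D] holding=-  ← match
       stack(D, E) → towers=[A/E/D; G/F/C/B] holding=-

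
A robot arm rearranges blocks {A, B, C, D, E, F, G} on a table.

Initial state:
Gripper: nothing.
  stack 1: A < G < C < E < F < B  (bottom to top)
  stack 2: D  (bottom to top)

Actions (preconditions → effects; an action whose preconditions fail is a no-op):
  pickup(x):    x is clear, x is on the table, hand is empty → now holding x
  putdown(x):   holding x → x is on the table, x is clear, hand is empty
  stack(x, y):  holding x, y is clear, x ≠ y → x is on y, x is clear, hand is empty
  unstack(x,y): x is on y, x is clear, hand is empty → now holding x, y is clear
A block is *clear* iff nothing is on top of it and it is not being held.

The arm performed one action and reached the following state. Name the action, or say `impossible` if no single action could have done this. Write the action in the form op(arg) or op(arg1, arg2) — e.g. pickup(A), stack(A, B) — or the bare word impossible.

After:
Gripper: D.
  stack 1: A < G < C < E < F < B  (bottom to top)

pickup(D)

target: towers=[A/G/C/E/F/B] holding=D
     unstack(B, F) → towers=[A/G/C/E/F; D] holding=B
         pickup(D) → towers=[A/G/C/E/F/B] holding=D  ← match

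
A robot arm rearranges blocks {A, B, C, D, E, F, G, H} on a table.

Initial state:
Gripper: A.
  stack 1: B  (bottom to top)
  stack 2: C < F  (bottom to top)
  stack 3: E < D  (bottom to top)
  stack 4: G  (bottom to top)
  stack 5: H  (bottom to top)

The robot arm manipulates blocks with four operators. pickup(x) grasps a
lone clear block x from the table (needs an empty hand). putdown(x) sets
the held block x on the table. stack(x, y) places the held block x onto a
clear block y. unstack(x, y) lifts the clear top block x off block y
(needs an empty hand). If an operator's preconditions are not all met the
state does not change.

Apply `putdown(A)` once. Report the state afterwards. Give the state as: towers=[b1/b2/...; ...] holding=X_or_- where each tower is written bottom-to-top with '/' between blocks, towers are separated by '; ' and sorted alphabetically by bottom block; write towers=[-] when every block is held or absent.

before: towers=[B; C/F; E/D; G; H] holding=A
pre[putdown(A)]: holding(A) ✓
all met → apply putdown(A)
after:  towers=[A; B; C/F; E/D; G; H] holding=-

towers=[A; B; C/F; E/D; G; H] holding=-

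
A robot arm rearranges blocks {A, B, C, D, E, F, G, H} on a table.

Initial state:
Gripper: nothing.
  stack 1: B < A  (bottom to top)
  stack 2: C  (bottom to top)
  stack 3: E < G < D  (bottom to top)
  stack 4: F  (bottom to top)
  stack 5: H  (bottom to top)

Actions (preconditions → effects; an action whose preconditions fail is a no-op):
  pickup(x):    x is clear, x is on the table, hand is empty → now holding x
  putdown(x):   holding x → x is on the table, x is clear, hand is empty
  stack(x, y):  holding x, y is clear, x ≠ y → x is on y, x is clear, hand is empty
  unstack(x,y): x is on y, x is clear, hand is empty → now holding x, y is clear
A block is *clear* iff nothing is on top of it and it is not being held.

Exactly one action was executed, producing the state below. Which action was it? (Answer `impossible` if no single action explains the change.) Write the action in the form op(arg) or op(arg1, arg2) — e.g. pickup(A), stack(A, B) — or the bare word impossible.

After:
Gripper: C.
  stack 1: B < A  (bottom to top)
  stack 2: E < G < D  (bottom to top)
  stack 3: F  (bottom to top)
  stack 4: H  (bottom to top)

pickup(C)

target: towers=[B/A; E/G/D; F; H] holding=C
     unstack(A, B) → towers=[B; C; E/G/D; F; H] holding=A
         pickup(H) → towers=[B/A; C; E/G/D; F] holding=H
         pickup(F) → towers=[B/A; C; E/G/D; H] holding=F
     unstack(D, G) → towers=[B/A; C; E/G; F; H] holding=D
         pickup(C) → towers=[B/A; E/G/D; F; H] holding=C  ← match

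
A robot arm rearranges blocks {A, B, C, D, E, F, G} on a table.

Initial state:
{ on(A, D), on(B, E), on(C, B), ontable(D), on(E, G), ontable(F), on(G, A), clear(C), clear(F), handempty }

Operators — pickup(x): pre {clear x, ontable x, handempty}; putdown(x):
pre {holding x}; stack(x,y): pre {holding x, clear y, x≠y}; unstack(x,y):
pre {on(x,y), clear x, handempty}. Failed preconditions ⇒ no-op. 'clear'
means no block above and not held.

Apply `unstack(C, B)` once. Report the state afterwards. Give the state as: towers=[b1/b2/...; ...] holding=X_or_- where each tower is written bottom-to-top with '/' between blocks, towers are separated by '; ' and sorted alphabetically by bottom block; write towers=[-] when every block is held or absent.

before: towers=[D/A/G/E/B/C; F] holding=-
pre[unstack(C, B)]: on(C,B) ok, clear(C) ok, handempty ok
all met → apply unstack(C, B)
after:  towers=[D/A/G/E/B; F] holding=C

towers=[D/A/G/E/B; F] holding=C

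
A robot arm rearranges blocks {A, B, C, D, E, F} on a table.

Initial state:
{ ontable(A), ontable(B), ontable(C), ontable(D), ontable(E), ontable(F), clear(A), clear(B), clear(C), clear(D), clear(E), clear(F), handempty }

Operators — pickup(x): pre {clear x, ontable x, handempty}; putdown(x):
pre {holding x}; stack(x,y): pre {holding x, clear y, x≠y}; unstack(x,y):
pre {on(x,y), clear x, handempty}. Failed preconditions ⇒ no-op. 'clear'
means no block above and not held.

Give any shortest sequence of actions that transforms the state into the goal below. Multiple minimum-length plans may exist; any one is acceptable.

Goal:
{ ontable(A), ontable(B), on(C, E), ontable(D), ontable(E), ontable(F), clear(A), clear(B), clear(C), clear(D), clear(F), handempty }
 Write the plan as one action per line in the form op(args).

step 1 (pickup(C)): towers=[A; B; D; E; F] holding=C
step 2 (stack(C, E)): towers=[A; B; D; E/C; F] holding=-
goal check: towers=[A; B; D; E/C; F] holding=- — reached (length 2, optimal by BFS)

pickup(C)
stack(C, E)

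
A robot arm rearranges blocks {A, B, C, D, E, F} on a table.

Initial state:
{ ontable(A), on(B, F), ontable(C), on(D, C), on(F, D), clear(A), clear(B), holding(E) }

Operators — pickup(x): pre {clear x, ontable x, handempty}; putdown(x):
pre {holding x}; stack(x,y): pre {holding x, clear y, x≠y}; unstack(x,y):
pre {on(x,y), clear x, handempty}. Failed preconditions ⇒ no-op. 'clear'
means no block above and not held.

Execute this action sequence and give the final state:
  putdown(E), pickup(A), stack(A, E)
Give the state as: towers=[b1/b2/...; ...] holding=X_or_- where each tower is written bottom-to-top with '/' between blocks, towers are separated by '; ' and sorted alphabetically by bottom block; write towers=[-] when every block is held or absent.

towers=[C/D/F/B; E/A] holding=-

step 1 (putdown(E)): towers=[A; C/D/F/B; E] holding=-
step 2 (pickup(A)): towers=[C/D/F/B; E] holding=A
step 3 (stack(A, E)): towers=[C/D/F/B; E/A] holding=-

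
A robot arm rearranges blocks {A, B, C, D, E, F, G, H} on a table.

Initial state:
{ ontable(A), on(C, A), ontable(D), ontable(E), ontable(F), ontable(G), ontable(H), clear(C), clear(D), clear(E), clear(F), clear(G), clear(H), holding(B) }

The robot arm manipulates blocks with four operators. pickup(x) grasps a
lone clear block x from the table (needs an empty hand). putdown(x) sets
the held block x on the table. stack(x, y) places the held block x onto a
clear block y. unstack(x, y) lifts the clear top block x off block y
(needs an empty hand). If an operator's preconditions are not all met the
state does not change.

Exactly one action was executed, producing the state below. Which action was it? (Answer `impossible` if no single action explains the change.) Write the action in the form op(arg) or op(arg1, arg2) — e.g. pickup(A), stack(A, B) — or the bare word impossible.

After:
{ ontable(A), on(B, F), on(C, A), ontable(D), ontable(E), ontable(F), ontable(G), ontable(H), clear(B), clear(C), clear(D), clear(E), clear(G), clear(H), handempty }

stack(B, F)

target: towers=[A/C; D; E; F/B; G; H] holding=-
        putdown(B) → towers=[A/C; B; D; E; F; G; H] holding=-
       stack(B, G) → towers=[A/C; D; E; F; G/B; H] holding=-
       stack(B, E) → towers=[A/C; D; E/B; F; G; H] holding=-
       stack(B, H) → towers=[A/C; D; E; F; G; H/B] holding=-
       stack(B, F) → towers=[A/C; D; E; F/B; G; H] holding=-  ← match
       stack(B, D) → towers=[A/C; D/B; E; F; G; H] holding=-
       stack(B, C) → towers=[A/C/B; D; E; F; G; H] holding=-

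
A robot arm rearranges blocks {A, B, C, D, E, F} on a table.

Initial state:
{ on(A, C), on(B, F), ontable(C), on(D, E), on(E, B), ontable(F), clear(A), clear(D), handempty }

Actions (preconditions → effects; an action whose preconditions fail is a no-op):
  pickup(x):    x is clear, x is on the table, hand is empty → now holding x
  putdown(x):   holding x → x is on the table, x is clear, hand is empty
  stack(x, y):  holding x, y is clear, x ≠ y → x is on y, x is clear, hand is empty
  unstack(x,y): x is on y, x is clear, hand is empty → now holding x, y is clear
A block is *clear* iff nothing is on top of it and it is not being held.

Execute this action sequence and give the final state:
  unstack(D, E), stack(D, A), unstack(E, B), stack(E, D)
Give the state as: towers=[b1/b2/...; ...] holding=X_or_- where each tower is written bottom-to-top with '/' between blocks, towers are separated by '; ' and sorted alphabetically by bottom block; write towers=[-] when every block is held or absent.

step 1 (unstack(D, E)): towers=[C/A; F/B/E] holding=D
step 2 (stack(D, A)): towers=[C/A/D; F/B/E] holding=-
step 3 (unstack(E, B)): towers=[C/A/D; F/B] holding=E
step 4 (stack(E, D)): towers=[C/A/D/E; F/B] holding=-

towers=[C/A/D/E; F/B] holding=-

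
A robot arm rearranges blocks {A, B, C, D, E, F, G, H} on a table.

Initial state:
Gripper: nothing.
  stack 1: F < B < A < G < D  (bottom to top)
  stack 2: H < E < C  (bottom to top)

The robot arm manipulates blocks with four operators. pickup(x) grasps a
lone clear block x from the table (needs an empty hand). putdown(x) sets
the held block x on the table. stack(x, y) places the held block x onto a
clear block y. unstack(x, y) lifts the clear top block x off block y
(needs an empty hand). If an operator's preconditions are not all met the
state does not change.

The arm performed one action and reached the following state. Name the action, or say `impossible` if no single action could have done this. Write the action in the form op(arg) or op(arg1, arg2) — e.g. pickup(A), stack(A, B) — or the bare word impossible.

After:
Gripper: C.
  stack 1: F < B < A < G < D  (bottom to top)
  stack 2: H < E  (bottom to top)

unstack(C, E)

target: towers=[F/B/A/G/D; H/E] holding=C
     unstack(D, G) → towers=[F/B/A/G; H/E/C] holding=D
     unstack(C, E) → towers=[F/B/A/G/D; H/E] holding=C  ← match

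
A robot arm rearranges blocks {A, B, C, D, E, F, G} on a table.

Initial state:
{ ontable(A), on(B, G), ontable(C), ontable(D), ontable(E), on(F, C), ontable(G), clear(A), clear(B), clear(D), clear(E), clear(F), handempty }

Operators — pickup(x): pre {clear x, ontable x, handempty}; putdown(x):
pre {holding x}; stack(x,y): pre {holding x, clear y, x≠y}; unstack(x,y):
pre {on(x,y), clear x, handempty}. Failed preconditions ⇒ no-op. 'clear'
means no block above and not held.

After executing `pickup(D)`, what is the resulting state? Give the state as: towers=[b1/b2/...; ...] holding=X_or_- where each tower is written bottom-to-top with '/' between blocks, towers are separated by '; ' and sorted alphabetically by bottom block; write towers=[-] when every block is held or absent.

towers=[A; C/F; E; G/B] holding=D

before: towers=[A; C/F; D; E; G/B] holding=-
pre[pickup(D)]: clear(D) yes, ontable(D) yes, handempty yes
all met → apply pickup(D)
after:  towers=[A; C/F; E; G/B] holding=D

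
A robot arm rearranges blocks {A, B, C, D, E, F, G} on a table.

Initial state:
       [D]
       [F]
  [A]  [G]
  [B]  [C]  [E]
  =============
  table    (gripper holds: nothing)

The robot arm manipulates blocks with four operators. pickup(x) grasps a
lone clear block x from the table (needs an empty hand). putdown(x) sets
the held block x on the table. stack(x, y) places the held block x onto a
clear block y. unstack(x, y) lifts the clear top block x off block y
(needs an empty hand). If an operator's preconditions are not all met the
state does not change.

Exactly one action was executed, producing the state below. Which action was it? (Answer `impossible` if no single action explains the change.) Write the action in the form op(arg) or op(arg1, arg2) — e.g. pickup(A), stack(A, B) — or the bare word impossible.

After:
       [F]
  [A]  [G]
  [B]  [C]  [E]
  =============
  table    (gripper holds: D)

unstack(D, F)

target: towers=[B/A; C/G/F; E] holding=D
     unstack(D, F) → towers=[B/A; C/G/F; E] holding=D  ← match
     unstack(A, B) → towers=[B; C/G/F/D; E] holding=A
         pickup(E) → towers=[B/A; C/G/F/D] holding=E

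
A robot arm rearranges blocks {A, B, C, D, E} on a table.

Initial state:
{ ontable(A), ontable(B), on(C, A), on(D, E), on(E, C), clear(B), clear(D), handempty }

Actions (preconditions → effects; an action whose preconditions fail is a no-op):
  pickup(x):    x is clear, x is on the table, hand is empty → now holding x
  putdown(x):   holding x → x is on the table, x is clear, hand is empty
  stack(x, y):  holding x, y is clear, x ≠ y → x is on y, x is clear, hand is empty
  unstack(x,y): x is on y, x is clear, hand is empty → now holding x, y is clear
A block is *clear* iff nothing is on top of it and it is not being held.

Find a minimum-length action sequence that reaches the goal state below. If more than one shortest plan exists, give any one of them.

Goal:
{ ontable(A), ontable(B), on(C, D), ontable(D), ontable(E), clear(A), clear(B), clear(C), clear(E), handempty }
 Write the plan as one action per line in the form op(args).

step 1 (unstack(D, E)): towers=[A/C/E; B] holding=D
step 2 (putdown(D)): towers=[A/C/E; B; D] holding=-
step 3 (unstack(E, C)): towers=[A/C; B; D] holding=E
step 4 (putdown(E)): towers=[A/C; B; D; E] holding=-
step 5 (unstack(C, A)): towers=[A; B; D; E] holding=C
step 6 (stack(C, D)): towers=[A; B; D/C; E] holding=-
goal check: towers=[A; B; D/C; E] holding=- — reached (length 6, optimal by BFS)

unstack(D, E)
putdown(D)
unstack(E, C)
putdown(E)
unstack(C, A)
stack(C, D)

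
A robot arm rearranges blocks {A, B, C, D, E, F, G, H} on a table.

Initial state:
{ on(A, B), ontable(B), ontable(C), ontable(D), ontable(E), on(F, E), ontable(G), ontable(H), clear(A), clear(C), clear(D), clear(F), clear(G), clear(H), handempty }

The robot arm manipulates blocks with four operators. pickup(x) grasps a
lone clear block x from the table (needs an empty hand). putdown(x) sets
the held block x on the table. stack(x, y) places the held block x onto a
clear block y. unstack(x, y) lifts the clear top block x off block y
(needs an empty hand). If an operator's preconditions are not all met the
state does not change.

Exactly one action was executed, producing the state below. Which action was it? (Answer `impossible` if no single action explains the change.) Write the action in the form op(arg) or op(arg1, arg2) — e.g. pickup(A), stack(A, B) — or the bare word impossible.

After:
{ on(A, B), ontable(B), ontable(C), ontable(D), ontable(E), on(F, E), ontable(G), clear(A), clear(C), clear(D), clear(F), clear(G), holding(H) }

pickup(H)

target: towers=[B/A; C; D; E/F; G] holding=H
         pickup(G) → towers=[B/A; C; D; E/F; H] holding=G
     unstack(A, B) → towers=[B; C; D; E/F; G; H] holding=A
         pickup(H) → towers=[B/A; C; D; E/F; G] holding=H  ← match
     unstack(F, E) → towers=[B/A; C; D; E; G; H] holding=F
         pickup(D) → towers=[B/A; C; E/F; G; H] holding=D
         pickup(C) → towers=[B/A; D; E/F; G; H] holding=C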